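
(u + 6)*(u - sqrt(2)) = u^2 - sqrt(2)*u + 6*u - 6*sqrt(2)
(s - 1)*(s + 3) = s^2 + 2*s - 3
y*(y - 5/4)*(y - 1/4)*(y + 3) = y^4 + 3*y^3/2 - 67*y^2/16 + 15*y/16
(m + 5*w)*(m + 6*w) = m^2 + 11*m*w + 30*w^2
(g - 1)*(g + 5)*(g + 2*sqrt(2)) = g^3 + 2*sqrt(2)*g^2 + 4*g^2 - 5*g + 8*sqrt(2)*g - 10*sqrt(2)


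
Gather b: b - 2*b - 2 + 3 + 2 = 3 - b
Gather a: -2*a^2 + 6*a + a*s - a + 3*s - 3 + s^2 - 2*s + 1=-2*a^2 + a*(s + 5) + s^2 + s - 2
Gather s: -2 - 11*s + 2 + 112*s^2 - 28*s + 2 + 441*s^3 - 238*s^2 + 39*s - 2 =441*s^3 - 126*s^2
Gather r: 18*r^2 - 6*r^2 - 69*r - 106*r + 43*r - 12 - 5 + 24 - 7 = 12*r^2 - 132*r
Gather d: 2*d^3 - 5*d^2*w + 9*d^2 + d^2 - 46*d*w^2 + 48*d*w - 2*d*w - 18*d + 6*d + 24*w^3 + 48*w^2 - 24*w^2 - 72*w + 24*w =2*d^3 + d^2*(10 - 5*w) + d*(-46*w^2 + 46*w - 12) + 24*w^3 + 24*w^2 - 48*w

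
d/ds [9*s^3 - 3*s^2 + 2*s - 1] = 27*s^2 - 6*s + 2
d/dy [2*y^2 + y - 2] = 4*y + 1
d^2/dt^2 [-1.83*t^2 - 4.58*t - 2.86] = -3.66000000000000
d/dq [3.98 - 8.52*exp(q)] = -8.52*exp(q)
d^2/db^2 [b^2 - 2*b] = 2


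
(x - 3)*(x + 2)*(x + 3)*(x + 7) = x^4 + 9*x^3 + 5*x^2 - 81*x - 126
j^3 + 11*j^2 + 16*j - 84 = (j - 2)*(j + 6)*(j + 7)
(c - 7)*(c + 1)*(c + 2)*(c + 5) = c^4 + c^3 - 39*c^2 - 109*c - 70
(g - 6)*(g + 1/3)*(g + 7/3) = g^3 - 10*g^2/3 - 137*g/9 - 14/3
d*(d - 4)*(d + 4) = d^3 - 16*d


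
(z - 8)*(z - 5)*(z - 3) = z^3 - 16*z^2 + 79*z - 120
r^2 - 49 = (r - 7)*(r + 7)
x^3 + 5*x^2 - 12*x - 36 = (x - 3)*(x + 2)*(x + 6)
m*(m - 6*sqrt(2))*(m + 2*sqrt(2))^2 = m^4 - 2*sqrt(2)*m^3 - 40*m^2 - 48*sqrt(2)*m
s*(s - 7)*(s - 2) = s^3 - 9*s^2 + 14*s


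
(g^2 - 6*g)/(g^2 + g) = (g - 6)/(g + 1)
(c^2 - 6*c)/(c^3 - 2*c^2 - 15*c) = (6 - c)/(-c^2 + 2*c + 15)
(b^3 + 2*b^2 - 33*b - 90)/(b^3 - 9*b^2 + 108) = (b + 5)/(b - 6)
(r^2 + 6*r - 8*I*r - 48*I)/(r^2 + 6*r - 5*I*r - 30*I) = (r - 8*I)/(r - 5*I)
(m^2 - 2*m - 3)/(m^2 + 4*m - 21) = (m + 1)/(m + 7)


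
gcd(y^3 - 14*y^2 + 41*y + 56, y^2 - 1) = y + 1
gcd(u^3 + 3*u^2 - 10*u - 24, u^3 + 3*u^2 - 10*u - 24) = u^3 + 3*u^2 - 10*u - 24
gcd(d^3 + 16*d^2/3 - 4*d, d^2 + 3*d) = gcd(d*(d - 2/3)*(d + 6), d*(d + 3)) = d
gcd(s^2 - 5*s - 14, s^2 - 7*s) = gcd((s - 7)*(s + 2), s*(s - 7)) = s - 7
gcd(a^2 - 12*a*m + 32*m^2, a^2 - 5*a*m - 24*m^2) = a - 8*m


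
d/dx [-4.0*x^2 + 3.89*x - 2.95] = 3.89 - 8.0*x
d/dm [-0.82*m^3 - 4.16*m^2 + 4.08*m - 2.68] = -2.46*m^2 - 8.32*m + 4.08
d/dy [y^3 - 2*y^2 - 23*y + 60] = 3*y^2 - 4*y - 23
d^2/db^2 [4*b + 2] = 0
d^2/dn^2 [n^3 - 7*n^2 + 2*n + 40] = 6*n - 14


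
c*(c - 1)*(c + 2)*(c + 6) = c^4 + 7*c^3 + 4*c^2 - 12*c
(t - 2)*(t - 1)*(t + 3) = t^3 - 7*t + 6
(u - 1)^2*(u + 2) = u^3 - 3*u + 2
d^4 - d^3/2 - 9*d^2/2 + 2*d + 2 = (d - 2)*(d - 1)*(d + 1/2)*(d + 2)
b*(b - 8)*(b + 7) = b^3 - b^2 - 56*b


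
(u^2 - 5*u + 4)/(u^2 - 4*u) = (u - 1)/u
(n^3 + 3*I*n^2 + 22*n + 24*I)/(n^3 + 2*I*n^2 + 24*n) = (n + I)/n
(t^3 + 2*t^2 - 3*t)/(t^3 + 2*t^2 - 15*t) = (t^2 + 2*t - 3)/(t^2 + 2*t - 15)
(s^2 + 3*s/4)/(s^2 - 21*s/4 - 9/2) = s/(s - 6)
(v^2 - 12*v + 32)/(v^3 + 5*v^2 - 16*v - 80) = (v - 8)/(v^2 + 9*v + 20)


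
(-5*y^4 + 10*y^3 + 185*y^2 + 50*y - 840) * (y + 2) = -5*y^5 + 205*y^3 + 420*y^2 - 740*y - 1680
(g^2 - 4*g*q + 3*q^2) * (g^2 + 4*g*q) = g^4 - 13*g^2*q^2 + 12*g*q^3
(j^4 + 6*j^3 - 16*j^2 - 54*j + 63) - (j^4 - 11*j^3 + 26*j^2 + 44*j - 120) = 17*j^3 - 42*j^2 - 98*j + 183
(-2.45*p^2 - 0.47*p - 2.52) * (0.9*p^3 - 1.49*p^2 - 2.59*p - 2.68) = -2.205*p^5 + 3.2275*p^4 + 4.7778*p^3 + 11.5381*p^2 + 7.7864*p + 6.7536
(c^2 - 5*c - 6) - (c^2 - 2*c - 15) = 9 - 3*c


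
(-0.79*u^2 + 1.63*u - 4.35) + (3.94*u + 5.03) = -0.79*u^2 + 5.57*u + 0.680000000000001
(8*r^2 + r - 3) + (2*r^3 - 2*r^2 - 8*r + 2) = 2*r^3 + 6*r^2 - 7*r - 1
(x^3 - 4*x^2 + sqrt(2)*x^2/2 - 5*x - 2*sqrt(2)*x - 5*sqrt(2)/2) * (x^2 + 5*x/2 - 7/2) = x^5 - 3*x^4/2 + sqrt(2)*x^4/2 - 37*x^3/2 - 3*sqrt(2)*x^3/4 - 37*sqrt(2)*x^2/4 + 3*x^2/2 + 3*sqrt(2)*x/4 + 35*x/2 + 35*sqrt(2)/4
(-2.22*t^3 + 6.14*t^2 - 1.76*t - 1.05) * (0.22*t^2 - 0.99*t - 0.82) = -0.4884*t^5 + 3.5486*t^4 - 4.6454*t^3 - 3.5234*t^2 + 2.4827*t + 0.861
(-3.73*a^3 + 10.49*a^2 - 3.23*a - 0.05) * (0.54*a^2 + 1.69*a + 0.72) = -2.0142*a^5 - 0.6391*a^4 + 13.2983*a^3 + 2.0671*a^2 - 2.4101*a - 0.036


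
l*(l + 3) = l^2 + 3*l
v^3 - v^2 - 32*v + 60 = (v - 5)*(v - 2)*(v + 6)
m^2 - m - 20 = (m - 5)*(m + 4)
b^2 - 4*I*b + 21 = (b - 7*I)*(b + 3*I)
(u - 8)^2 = u^2 - 16*u + 64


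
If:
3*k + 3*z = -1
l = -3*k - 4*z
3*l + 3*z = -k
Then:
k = -3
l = -5/3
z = 8/3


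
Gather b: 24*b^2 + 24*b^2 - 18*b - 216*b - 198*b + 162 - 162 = 48*b^2 - 432*b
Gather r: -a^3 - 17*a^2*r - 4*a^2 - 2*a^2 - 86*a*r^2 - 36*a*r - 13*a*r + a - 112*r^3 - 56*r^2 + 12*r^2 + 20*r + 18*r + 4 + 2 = -a^3 - 6*a^2 + a - 112*r^3 + r^2*(-86*a - 44) + r*(-17*a^2 - 49*a + 38) + 6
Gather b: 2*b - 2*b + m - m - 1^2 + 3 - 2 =0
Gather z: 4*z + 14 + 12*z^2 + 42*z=12*z^2 + 46*z + 14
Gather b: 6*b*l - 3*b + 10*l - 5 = b*(6*l - 3) + 10*l - 5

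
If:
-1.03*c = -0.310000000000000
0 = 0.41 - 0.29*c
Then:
No Solution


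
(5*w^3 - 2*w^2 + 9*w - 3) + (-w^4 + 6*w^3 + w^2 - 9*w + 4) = -w^4 + 11*w^3 - w^2 + 1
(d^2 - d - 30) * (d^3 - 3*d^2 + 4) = d^5 - 4*d^4 - 27*d^3 + 94*d^2 - 4*d - 120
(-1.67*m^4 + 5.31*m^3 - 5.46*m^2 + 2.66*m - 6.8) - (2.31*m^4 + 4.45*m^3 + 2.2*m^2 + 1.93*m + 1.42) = -3.98*m^4 + 0.859999999999999*m^3 - 7.66*m^2 + 0.73*m - 8.22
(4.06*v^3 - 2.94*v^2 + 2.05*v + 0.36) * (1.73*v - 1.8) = 7.0238*v^4 - 12.3942*v^3 + 8.8385*v^2 - 3.0672*v - 0.648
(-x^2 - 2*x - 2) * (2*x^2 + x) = -2*x^4 - 5*x^3 - 6*x^2 - 2*x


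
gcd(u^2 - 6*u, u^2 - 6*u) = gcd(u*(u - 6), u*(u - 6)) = u^2 - 6*u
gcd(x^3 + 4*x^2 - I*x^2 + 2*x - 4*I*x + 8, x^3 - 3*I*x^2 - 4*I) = x^2 - I*x + 2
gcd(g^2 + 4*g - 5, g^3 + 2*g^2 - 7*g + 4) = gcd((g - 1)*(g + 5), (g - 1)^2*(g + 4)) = g - 1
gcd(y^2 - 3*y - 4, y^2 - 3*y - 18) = 1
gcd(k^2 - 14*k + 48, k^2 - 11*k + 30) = k - 6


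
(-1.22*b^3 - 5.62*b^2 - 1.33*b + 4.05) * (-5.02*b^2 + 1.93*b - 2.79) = 6.1244*b^5 + 25.8578*b^4 - 0.7662*b^3 - 7.2181*b^2 + 11.5272*b - 11.2995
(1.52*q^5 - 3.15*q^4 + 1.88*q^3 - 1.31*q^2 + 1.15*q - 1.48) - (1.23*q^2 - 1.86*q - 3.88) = 1.52*q^5 - 3.15*q^4 + 1.88*q^3 - 2.54*q^2 + 3.01*q + 2.4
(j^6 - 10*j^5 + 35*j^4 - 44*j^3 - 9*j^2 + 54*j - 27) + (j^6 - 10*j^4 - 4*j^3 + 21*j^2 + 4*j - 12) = 2*j^6 - 10*j^5 + 25*j^4 - 48*j^3 + 12*j^2 + 58*j - 39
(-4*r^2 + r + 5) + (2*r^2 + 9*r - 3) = -2*r^2 + 10*r + 2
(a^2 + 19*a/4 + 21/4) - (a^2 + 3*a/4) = 4*a + 21/4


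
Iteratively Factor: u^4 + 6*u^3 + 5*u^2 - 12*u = (u)*(u^3 + 6*u^2 + 5*u - 12) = u*(u + 4)*(u^2 + 2*u - 3) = u*(u + 3)*(u + 4)*(u - 1)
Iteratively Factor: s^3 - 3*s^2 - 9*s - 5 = (s + 1)*(s^2 - 4*s - 5) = (s + 1)^2*(s - 5)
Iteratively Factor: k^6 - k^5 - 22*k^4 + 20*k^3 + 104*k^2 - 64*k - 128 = (k + 2)*(k^5 - 3*k^4 - 16*k^3 + 52*k^2 - 64) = (k - 4)*(k + 2)*(k^4 + k^3 - 12*k^2 + 4*k + 16) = (k - 4)*(k - 2)*(k + 2)*(k^3 + 3*k^2 - 6*k - 8) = (k - 4)*(k - 2)*(k + 2)*(k + 4)*(k^2 - k - 2) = (k - 4)*(k - 2)*(k + 1)*(k + 2)*(k + 4)*(k - 2)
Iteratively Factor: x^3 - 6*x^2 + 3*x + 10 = (x + 1)*(x^2 - 7*x + 10) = (x - 2)*(x + 1)*(x - 5)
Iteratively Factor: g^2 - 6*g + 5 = (g - 5)*(g - 1)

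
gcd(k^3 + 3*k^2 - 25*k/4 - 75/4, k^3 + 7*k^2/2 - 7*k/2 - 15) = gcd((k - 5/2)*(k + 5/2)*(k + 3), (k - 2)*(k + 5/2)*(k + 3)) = k^2 + 11*k/2 + 15/2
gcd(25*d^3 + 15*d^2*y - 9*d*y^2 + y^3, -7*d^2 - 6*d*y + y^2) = d + y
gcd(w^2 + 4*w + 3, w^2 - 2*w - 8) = 1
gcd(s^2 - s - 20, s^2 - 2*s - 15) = s - 5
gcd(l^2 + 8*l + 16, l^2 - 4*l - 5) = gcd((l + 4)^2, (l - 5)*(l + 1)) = 1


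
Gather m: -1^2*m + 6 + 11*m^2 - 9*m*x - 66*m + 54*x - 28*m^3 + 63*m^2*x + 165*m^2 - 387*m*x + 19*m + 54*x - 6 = -28*m^3 + m^2*(63*x + 176) + m*(-396*x - 48) + 108*x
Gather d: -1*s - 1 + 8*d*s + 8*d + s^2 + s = d*(8*s + 8) + s^2 - 1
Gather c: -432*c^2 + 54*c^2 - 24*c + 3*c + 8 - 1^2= -378*c^2 - 21*c + 7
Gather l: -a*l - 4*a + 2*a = -a*l - 2*a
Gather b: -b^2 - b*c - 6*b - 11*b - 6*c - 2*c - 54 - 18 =-b^2 + b*(-c - 17) - 8*c - 72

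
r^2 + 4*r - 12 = (r - 2)*(r + 6)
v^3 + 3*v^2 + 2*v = v*(v + 1)*(v + 2)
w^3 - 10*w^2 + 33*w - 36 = (w - 4)*(w - 3)^2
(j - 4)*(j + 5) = j^2 + j - 20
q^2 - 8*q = q*(q - 8)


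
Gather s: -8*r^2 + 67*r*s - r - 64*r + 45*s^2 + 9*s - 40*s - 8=-8*r^2 - 65*r + 45*s^2 + s*(67*r - 31) - 8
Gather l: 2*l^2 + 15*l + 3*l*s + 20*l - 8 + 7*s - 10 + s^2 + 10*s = 2*l^2 + l*(3*s + 35) + s^2 + 17*s - 18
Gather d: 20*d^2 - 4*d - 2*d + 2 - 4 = 20*d^2 - 6*d - 2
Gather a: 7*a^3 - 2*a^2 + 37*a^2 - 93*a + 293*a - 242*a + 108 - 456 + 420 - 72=7*a^3 + 35*a^2 - 42*a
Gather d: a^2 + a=a^2 + a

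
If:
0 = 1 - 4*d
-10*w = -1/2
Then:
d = 1/4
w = 1/20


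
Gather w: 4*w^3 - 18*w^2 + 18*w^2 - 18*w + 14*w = 4*w^3 - 4*w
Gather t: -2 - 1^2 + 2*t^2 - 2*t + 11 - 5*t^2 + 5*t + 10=-3*t^2 + 3*t + 18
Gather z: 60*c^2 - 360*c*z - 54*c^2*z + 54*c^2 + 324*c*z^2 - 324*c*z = 114*c^2 + 324*c*z^2 + z*(-54*c^2 - 684*c)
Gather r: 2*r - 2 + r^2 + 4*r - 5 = r^2 + 6*r - 7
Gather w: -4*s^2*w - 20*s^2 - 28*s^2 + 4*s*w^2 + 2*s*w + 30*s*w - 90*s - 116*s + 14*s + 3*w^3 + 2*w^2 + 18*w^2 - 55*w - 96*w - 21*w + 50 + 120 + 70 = -48*s^2 - 192*s + 3*w^3 + w^2*(4*s + 20) + w*(-4*s^2 + 32*s - 172) + 240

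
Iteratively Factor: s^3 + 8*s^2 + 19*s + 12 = (s + 1)*(s^2 + 7*s + 12) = (s + 1)*(s + 4)*(s + 3)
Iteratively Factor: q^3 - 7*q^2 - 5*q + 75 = (q + 3)*(q^2 - 10*q + 25) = (q - 5)*(q + 3)*(q - 5)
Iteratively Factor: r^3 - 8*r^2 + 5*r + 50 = (r + 2)*(r^2 - 10*r + 25) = (r - 5)*(r + 2)*(r - 5)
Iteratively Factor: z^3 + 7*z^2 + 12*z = (z + 4)*(z^2 + 3*z) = z*(z + 4)*(z + 3)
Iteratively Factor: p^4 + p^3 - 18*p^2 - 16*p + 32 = (p + 2)*(p^3 - p^2 - 16*p + 16) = (p - 4)*(p + 2)*(p^2 + 3*p - 4) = (p - 4)*(p + 2)*(p + 4)*(p - 1)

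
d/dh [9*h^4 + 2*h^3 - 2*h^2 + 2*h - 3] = 36*h^3 + 6*h^2 - 4*h + 2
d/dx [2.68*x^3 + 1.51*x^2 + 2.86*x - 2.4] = 8.04*x^2 + 3.02*x + 2.86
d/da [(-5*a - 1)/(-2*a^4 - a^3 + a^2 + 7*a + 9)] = (10*a^4 + 5*a^3 - 5*a^2 - 35*a - (5*a + 1)*(8*a^3 + 3*a^2 - 2*a - 7) - 45)/(-2*a^4 - a^3 + a^2 + 7*a + 9)^2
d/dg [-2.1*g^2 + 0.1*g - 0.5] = 0.1 - 4.2*g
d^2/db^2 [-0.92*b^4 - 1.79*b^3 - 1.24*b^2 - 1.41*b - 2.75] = -11.04*b^2 - 10.74*b - 2.48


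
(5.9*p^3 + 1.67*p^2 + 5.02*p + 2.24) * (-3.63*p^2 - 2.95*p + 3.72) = -21.417*p^5 - 23.4671*p^4 - 1.20109999999999*p^3 - 16.7278*p^2 + 12.0664*p + 8.3328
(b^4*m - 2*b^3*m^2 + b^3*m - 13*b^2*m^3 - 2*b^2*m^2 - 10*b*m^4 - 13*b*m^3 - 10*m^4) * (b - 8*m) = b^5*m - 10*b^4*m^2 + b^4*m + 3*b^3*m^3 - 10*b^3*m^2 + 94*b^2*m^4 + 3*b^2*m^3 + 80*b*m^5 + 94*b*m^4 + 80*m^5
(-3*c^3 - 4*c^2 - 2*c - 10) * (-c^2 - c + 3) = 3*c^5 + 7*c^4 - 3*c^3 + 4*c - 30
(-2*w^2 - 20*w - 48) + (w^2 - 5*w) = -w^2 - 25*w - 48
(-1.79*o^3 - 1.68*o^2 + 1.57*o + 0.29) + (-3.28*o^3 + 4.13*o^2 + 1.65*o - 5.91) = -5.07*o^3 + 2.45*o^2 + 3.22*o - 5.62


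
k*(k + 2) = k^2 + 2*k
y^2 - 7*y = y*(y - 7)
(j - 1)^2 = j^2 - 2*j + 1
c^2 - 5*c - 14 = (c - 7)*(c + 2)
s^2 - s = s*(s - 1)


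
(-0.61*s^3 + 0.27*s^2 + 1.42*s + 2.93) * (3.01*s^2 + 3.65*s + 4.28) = -1.8361*s^5 - 1.4138*s^4 + 2.6489*s^3 + 15.1579*s^2 + 16.7721*s + 12.5404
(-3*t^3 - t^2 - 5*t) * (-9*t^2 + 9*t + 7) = 27*t^5 - 18*t^4 + 15*t^3 - 52*t^2 - 35*t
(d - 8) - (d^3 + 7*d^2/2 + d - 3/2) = -d^3 - 7*d^2/2 - 13/2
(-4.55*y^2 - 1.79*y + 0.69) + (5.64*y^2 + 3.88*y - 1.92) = 1.09*y^2 + 2.09*y - 1.23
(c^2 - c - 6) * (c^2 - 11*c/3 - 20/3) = c^4 - 14*c^3/3 - 9*c^2 + 86*c/3 + 40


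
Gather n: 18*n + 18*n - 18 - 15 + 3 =36*n - 30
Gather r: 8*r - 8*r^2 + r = -8*r^2 + 9*r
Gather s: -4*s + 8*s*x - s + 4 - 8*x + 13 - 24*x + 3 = s*(8*x - 5) - 32*x + 20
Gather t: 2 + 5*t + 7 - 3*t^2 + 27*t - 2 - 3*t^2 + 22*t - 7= -6*t^2 + 54*t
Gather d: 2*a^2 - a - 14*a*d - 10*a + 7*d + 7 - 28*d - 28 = 2*a^2 - 11*a + d*(-14*a - 21) - 21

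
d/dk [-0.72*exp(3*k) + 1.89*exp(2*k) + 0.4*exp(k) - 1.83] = (-2.16*exp(2*k) + 3.78*exp(k) + 0.4)*exp(k)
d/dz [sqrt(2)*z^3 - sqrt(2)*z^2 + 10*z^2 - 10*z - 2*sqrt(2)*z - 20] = 3*sqrt(2)*z^2 - 2*sqrt(2)*z + 20*z - 10 - 2*sqrt(2)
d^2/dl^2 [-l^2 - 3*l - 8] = -2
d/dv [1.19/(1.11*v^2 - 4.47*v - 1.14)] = (5.3193 - 2.6418*v)/(-1.11*v^2 + 4.47*v + 1.14)^2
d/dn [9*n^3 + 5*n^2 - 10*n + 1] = 27*n^2 + 10*n - 10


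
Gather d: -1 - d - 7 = -d - 8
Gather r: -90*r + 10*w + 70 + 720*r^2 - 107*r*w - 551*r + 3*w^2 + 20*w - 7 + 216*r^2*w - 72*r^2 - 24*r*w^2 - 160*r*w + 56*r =r^2*(216*w + 648) + r*(-24*w^2 - 267*w - 585) + 3*w^2 + 30*w + 63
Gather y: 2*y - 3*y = -y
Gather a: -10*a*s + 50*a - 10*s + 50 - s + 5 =a*(50 - 10*s) - 11*s + 55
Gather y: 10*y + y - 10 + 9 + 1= 11*y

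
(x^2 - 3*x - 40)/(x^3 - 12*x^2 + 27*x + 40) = (x + 5)/(x^2 - 4*x - 5)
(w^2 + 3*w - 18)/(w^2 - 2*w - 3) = (w + 6)/(w + 1)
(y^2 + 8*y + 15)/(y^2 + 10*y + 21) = (y + 5)/(y + 7)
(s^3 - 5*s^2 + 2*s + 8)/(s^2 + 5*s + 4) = (s^2 - 6*s + 8)/(s + 4)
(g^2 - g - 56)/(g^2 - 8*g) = (g + 7)/g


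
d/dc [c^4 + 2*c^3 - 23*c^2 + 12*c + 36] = 4*c^3 + 6*c^2 - 46*c + 12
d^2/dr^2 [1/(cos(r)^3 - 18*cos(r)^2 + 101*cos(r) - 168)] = ((407*cos(r) - 144*cos(2*r) + 9*cos(3*r))*(cos(r)^3 - 18*cos(r)^2 + 101*cos(r) - 168)/4 + 2*(3*cos(r)^2 - 36*cos(r) + 101)^2*sin(r)^2)/(cos(r)^3 - 18*cos(r)^2 + 101*cos(r) - 168)^3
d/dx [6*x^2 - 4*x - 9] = 12*x - 4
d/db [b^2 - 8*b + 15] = 2*b - 8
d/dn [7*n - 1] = 7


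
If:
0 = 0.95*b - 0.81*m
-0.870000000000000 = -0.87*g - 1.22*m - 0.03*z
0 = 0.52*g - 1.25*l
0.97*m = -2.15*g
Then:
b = 0.896434921264152 - 0.0309115490091087*z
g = 0.0163565847900624*z - 0.474340958911809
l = 0.00680433927266595*z - 0.197325838907313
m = 1.05137429037154 - 0.0362542858748806*z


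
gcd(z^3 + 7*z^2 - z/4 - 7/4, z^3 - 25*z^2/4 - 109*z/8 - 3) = 1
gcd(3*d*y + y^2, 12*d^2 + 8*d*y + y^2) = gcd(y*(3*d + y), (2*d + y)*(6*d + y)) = 1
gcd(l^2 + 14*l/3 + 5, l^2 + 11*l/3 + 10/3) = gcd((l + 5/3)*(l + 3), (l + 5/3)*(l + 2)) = l + 5/3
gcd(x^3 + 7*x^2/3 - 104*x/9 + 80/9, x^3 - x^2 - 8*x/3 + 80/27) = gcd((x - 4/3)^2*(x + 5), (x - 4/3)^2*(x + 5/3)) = x^2 - 8*x/3 + 16/9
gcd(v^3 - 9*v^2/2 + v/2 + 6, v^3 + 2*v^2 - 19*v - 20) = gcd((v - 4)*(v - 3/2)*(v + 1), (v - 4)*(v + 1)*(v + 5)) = v^2 - 3*v - 4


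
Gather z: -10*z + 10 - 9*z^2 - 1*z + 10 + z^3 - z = z^3 - 9*z^2 - 12*z + 20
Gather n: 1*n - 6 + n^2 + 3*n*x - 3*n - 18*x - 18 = n^2 + n*(3*x - 2) - 18*x - 24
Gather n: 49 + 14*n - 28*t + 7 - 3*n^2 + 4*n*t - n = -3*n^2 + n*(4*t + 13) - 28*t + 56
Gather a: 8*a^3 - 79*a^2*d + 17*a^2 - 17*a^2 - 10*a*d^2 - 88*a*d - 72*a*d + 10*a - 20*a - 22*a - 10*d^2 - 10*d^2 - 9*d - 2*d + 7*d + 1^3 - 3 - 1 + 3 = 8*a^3 - 79*a^2*d + a*(-10*d^2 - 160*d - 32) - 20*d^2 - 4*d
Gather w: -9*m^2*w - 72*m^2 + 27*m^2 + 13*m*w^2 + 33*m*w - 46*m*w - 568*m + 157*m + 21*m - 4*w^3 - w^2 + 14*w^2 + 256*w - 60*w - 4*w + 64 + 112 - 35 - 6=-45*m^2 - 390*m - 4*w^3 + w^2*(13*m + 13) + w*(-9*m^2 - 13*m + 192) + 135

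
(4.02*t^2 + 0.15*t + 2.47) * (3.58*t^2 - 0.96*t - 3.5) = 14.3916*t^4 - 3.3222*t^3 - 5.3714*t^2 - 2.8962*t - 8.645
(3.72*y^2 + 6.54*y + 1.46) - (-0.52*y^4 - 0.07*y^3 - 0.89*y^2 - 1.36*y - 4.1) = 0.52*y^4 + 0.07*y^3 + 4.61*y^2 + 7.9*y + 5.56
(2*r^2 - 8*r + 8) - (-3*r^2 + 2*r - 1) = 5*r^2 - 10*r + 9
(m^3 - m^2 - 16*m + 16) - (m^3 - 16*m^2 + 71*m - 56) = 15*m^2 - 87*m + 72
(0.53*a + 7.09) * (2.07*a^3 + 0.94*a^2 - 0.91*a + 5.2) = 1.0971*a^4 + 15.1745*a^3 + 6.1823*a^2 - 3.6959*a + 36.868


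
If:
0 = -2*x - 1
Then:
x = -1/2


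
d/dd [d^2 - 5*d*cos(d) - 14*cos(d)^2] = 5*d*sin(d) + 2*d + 14*sin(2*d) - 5*cos(d)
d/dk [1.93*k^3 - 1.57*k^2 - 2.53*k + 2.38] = 5.79*k^2 - 3.14*k - 2.53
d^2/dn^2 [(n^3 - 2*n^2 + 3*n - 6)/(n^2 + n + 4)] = 4*(n^3 + 9*n^2 - 3*n - 13)/(n^6 + 3*n^5 + 15*n^4 + 25*n^3 + 60*n^2 + 48*n + 64)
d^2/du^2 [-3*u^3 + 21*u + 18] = -18*u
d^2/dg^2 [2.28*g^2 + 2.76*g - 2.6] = 4.56000000000000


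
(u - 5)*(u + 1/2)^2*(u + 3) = u^4 - u^3 - 67*u^2/4 - 31*u/2 - 15/4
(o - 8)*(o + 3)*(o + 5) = o^3 - 49*o - 120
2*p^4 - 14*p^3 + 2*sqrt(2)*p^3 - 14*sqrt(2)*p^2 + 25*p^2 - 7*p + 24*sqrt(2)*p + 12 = (p - 4)*(p - 3)*(sqrt(2)*p + 1)^2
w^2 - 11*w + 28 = (w - 7)*(w - 4)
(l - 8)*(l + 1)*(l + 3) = l^3 - 4*l^2 - 29*l - 24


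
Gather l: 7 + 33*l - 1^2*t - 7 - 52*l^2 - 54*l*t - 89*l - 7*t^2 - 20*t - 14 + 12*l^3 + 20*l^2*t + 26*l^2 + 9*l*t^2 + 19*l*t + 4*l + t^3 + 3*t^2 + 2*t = 12*l^3 + l^2*(20*t - 26) + l*(9*t^2 - 35*t - 52) + t^3 - 4*t^2 - 19*t - 14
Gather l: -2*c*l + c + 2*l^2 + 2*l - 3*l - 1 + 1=c + 2*l^2 + l*(-2*c - 1)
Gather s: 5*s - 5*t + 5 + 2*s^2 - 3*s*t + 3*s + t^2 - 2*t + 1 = 2*s^2 + s*(8 - 3*t) + t^2 - 7*t + 6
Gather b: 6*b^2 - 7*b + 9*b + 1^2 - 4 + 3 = 6*b^2 + 2*b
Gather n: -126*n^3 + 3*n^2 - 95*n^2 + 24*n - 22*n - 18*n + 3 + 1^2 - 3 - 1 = -126*n^3 - 92*n^2 - 16*n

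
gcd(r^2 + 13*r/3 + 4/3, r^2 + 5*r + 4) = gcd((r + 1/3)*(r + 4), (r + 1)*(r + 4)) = r + 4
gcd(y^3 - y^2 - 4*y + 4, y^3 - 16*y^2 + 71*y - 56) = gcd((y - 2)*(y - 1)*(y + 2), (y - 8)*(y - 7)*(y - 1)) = y - 1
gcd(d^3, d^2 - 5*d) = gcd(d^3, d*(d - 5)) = d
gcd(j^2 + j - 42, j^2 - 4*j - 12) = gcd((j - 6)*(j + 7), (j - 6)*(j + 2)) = j - 6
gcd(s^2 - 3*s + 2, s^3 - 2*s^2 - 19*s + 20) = s - 1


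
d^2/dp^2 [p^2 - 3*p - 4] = 2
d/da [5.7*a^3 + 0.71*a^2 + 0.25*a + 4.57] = 17.1*a^2 + 1.42*a + 0.25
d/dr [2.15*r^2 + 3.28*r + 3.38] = 4.3*r + 3.28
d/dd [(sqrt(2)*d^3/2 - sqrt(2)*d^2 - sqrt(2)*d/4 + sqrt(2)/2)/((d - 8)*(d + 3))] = sqrt(2)*(2*d^4 - 20*d^3 - 123*d^2 + 188*d + 34)/(4*(d^4 - 10*d^3 - 23*d^2 + 240*d + 576))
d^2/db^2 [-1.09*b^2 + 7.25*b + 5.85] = -2.18000000000000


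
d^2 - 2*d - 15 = (d - 5)*(d + 3)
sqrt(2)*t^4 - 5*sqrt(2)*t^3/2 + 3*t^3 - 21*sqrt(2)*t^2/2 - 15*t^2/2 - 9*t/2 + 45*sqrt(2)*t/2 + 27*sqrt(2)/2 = (t - 3)*(t - 3*sqrt(2)/2)*(t + 3*sqrt(2))*(sqrt(2)*t + sqrt(2)/2)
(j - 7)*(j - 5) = j^2 - 12*j + 35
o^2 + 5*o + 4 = (o + 1)*(o + 4)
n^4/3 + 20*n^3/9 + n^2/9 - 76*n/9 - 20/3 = (n/3 + 1/3)*(n - 2)*(n + 5/3)*(n + 6)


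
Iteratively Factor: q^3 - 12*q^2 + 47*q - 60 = (q - 4)*(q^2 - 8*q + 15) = (q - 5)*(q - 4)*(q - 3)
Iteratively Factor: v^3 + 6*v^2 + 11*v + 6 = (v + 1)*(v^2 + 5*v + 6) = (v + 1)*(v + 2)*(v + 3)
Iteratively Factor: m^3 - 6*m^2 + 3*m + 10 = (m + 1)*(m^2 - 7*m + 10) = (m - 5)*(m + 1)*(m - 2)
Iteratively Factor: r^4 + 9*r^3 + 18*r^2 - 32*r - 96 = (r + 4)*(r^3 + 5*r^2 - 2*r - 24) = (r - 2)*(r + 4)*(r^2 + 7*r + 12) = (r - 2)*(r + 3)*(r + 4)*(r + 4)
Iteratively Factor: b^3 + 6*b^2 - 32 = (b + 4)*(b^2 + 2*b - 8) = (b - 2)*(b + 4)*(b + 4)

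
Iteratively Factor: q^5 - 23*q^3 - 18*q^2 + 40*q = (q + 2)*(q^4 - 2*q^3 - 19*q^2 + 20*q) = q*(q + 2)*(q^3 - 2*q^2 - 19*q + 20) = q*(q + 2)*(q + 4)*(q^2 - 6*q + 5) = q*(q - 1)*(q + 2)*(q + 4)*(q - 5)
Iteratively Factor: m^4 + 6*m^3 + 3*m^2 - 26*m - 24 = (m - 2)*(m^3 + 8*m^2 + 19*m + 12) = (m - 2)*(m + 1)*(m^2 + 7*m + 12) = (m - 2)*(m + 1)*(m + 4)*(m + 3)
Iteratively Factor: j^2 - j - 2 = (j + 1)*(j - 2)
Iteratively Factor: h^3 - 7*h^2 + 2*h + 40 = (h + 2)*(h^2 - 9*h + 20) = (h - 5)*(h + 2)*(h - 4)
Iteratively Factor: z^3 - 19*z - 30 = (z - 5)*(z^2 + 5*z + 6) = (z - 5)*(z + 3)*(z + 2)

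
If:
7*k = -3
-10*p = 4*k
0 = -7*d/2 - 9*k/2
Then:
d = 27/49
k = -3/7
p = 6/35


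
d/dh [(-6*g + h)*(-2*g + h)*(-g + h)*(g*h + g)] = g*(-12*g^3 + 40*g^2*h + 20*g^2 - 27*g*h^2 - 18*g*h + 4*h^3 + 3*h^2)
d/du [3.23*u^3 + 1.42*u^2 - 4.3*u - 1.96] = 9.69*u^2 + 2.84*u - 4.3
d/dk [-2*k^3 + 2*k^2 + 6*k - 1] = -6*k^2 + 4*k + 6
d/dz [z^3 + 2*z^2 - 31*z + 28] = 3*z^2 + 4*z - 31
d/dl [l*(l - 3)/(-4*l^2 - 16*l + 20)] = (-7*l^2 + 10*l - 15)/(4*(l^4 + 8*l^3 + 6*l^2 - 40*l + 25))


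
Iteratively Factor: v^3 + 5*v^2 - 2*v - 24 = (v + 3)*(v^2 + 2*v - 8) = (v - 2)*(v + 3)*(v + 4)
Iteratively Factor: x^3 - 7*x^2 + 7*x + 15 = (x - 3)*(x^2 - 4*x - 5) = (x - 3)*(x + 1)*(x - 5)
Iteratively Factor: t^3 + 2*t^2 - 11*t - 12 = (t + 4)*(t^2 - 2*t - 3) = (t - 3)*(t + 4)*(t + 1)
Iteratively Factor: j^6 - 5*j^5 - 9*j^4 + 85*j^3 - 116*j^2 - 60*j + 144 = (j - 3)*(j^5 - 2*j^4 - 15*j^3 + 40*j^2 + 4*j - 48) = (j - 3)*(j + 1)*(j^4 - 3*j^3 - 12*j^2 + 52*j - 48) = (j - 3)*(j - 2)*(j + 1)*(j^3 - j^2 - 14*j + 24) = (j - 3)^2*(j - 2)*(j + 1)*(j^2 + 2*j - 8) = (j - 3)^2*(j - 2)^2*(j + 1)*(j + 4)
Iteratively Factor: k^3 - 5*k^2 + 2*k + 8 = (k + 1)*(k^2 - 6*k + 8) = (k - 4)*(k + 1)*(k - 2)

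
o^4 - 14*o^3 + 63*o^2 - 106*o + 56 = (o - 7)*(o - 4)*(o - 2)*(o - 1)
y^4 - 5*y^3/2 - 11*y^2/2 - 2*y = y*(y - 4)*(y + 1/2)*(y + 1)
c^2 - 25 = (c - 5)*(c + 5)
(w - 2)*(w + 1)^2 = w^3 - 3*w - 2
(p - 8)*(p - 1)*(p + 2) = p^3 - 7*p^2 - 10*p + 16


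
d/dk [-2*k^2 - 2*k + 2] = -4*k - 2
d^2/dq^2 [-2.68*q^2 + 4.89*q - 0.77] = -5.36000000000000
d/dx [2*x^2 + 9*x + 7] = 4*x + 9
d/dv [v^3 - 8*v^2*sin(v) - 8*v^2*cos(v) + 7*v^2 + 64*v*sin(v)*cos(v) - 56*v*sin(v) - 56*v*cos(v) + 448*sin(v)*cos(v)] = -8*sqrt(2)*v^2*cos(v + pi/4) + 3*v^2 + 40*v*sin(v) - 72*v*cos(v) + 64*v*cos(2*v) + 14*v + 32*sin(2*v) - 56*sqrt(2)*sin(v + pi/4) + 448*cos(2*v)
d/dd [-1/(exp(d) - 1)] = 1/(4*sinh(d/2)^2)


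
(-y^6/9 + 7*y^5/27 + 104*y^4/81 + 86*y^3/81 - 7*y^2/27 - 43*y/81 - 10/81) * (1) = -y^6/9 + 7*y^5/27 + 104*y^4/81 + 86*y^3/81 - 7*y^2/27 - 43*y/81 - 10/81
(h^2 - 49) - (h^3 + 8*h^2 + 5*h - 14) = -h^3 - 7*h^2 - 5*h - 35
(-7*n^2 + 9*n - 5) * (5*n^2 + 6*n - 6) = -35*n^4 + 3*n^3 + 71*n^2 - 84*n + 30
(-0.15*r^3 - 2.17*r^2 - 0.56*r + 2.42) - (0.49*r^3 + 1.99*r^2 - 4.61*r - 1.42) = -0.64*r^3 - 4.16*r^2 + 4.05*r + 3.84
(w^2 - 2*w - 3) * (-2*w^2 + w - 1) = -2*w^4 + 5*w^3 + 3*w^2 - w + 3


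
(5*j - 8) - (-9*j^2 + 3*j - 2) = 9*j^2 + 2*j - 6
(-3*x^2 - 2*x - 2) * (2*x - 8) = -6*x^3 + 20*x^2 + 12*x + 16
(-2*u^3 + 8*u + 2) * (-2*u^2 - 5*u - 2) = 4*u^5 + 10*u^4 - 12*u^3 - 44*u^2 - 26*u - 4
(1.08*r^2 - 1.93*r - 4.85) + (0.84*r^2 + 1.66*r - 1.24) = 1.92*r^2 - 0.27*r - 6.09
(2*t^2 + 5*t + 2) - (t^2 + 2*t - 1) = t^2 + 3*t + 3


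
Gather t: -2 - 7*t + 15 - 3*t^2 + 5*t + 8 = -3*t^2 - 2*t + 21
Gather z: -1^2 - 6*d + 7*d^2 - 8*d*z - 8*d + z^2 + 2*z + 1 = 7*d^2 - 14*d + z^2 + z*(2 - 8*d)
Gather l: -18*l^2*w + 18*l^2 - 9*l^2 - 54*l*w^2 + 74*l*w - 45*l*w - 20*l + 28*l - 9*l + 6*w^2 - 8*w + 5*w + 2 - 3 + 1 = l^2*(9 - 18*w) + l*(-54*w^2 + 29*w - 1) + 6*w^2 - 3*w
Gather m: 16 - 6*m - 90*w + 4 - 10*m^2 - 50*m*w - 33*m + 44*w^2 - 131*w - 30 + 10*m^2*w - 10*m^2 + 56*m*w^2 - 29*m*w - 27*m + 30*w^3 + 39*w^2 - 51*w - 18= m^2*(10*w - 20) + m*(56*w^2 - 79*w - 66) + 30*w^3 + 83*w^2 - 272*w - 28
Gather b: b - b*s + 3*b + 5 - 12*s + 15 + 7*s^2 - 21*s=b*(4 - s) + 7*s^2 - 33*s + 20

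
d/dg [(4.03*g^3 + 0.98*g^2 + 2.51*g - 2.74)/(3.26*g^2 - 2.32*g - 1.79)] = (13.1378*g^4 - 18.6992*g^3 - 32.0973*g^2 + 14.3564*g - 10.8497)/(10.6276*g^4 - 15.1264*g^3 - 6.2884*g^2 + 8.3056*g + 3.2041)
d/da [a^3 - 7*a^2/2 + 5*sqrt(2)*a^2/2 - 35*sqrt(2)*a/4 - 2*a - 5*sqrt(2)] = 3*a^2 - 7*a + 5*sqrt(2)*a - 35*sqrt(2)/4 - 2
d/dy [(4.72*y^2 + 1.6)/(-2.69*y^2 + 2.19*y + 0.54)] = (10.3368*y^2 + 13.7056*y - 3.504)/(7.2361*y^4 - 11.7822*y^3 + 1.8909*y^2 + 2.3652*y + 0.2916)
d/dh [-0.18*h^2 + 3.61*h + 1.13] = 3.61 - 0.36*h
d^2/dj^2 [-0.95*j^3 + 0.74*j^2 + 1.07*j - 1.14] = 1.48 - 5.7*j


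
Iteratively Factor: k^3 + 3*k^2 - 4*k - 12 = (k - 2)*(k^2 + 5*k + 6) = (k - 2)*(k + 2)*(k + 3)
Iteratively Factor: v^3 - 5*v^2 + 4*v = (v - 1)*(v^2 - 4*v) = (v - 4)*(v - 1)*(v)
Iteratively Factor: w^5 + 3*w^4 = (w)*(w^4 + 3*w^3) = w^2*(w^3 + 3*w^2) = w^3*(w^2 + 3*w) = w^3*(w + 3)*(w)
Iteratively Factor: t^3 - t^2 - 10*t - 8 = (t - 4)*(t^2 + 3*t + 2) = (t - 4)*(t + 1)*(t + 2)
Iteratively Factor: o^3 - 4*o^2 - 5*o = (o + 1)*(o^2 - 5*o) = (o - 5)*(o + 1)*(o)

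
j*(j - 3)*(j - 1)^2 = j^4 - 5*j^3 + 7*j^2 - 3*j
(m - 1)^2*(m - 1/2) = m^3 - 5*m^2/2 + 2*m - 1/2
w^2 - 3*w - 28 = (w - 7)*(w + 4)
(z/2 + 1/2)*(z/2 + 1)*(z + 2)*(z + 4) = z^4/4 + 9*z^3/4 + 7*z^2 + 9*z + 4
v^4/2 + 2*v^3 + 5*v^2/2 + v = v*(v/2 + 1)*(v + 1)^2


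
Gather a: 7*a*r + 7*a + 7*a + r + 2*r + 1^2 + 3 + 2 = a*(7*r + 14) + 3*r + 6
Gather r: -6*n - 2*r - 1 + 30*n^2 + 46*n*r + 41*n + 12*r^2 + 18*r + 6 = 30*n^2 + 35*n + 12*r^2 + r*(46*n + 16) + 5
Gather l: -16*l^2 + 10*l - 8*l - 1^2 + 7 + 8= -16*l^2 + 2*l + 14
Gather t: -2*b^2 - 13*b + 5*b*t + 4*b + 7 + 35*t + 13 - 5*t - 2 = -2*b^2 - 9*b + t*(5*b + 30) + 18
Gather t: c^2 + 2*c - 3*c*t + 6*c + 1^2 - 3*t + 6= c^2 + 8*c + t*(-3*c - 3) + 7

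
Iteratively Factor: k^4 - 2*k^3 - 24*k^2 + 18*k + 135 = (k - 5)*(k^3 + 3*k^2 - 9*k - 27) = (k - 5)*(k - 3)*(k^2 + 6*k + 9) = (k - 5)*(k - 3)*(k + 3)*(k + 3)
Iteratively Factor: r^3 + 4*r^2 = (r)*(r^2 + 4*r) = r*(r + 4)*(r)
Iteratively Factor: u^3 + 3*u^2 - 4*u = (u - 1)*(u^2 + 4*u) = u*(u - 1)*(u + 4)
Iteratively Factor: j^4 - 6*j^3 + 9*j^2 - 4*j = (j)*(j^3 - 6*j^2 + 9*j - 4) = j*(j - 1)*(j^2 - 5*j + 4) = j*(j - 1)^2*(j - 4)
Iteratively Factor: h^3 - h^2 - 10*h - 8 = (h + 2)*(h^2 - 3*h - 4) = (h - 4)*(h + 2)*(h + 1)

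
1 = 1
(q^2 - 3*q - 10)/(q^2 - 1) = (q^2 - 3*q - 10)/(q^2 - 1)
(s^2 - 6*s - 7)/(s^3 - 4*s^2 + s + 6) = (s - 7)/(s^2 - 5*s + 6)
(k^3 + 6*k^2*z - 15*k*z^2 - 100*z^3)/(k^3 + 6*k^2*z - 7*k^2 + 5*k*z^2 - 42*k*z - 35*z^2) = (k^2 + k*z - 20*z^2)/(k^2 + k*z - 7*k - 7*z)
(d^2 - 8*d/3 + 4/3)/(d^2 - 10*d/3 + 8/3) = (3*d - 2)/(3*d - 4)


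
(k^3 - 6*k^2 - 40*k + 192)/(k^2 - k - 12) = (k^2 - 2*k - 48)/(k + 3)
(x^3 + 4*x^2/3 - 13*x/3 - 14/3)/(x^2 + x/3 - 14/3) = x + 1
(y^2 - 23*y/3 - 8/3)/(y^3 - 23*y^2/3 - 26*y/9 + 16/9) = 3*(3*y + 1)/(9*y^2 + 3*y - 2)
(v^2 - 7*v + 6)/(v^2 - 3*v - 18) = (v - 1)/(v + 3)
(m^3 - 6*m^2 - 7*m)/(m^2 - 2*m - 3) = m*(m - 7)/(m - 3)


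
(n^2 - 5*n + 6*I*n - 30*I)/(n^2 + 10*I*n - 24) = (n - 5)/(n + 4*I)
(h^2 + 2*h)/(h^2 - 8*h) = (h + 2)/(h - 8)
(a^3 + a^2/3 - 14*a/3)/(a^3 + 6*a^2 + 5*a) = (3*a^2 + a - 14)/(3*(a^2 + 6*a + 5))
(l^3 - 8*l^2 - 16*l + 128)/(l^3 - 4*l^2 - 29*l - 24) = (l^2 - 16)/(l^2 + 4*l + 3)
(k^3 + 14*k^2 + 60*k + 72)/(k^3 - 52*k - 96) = (k + 6)/(k - 8)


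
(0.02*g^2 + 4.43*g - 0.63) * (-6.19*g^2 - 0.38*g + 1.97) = -0.1238*g^4 - 27.4293*g^3 + 2.2557*g^2 + 8.9665*g - 1.2411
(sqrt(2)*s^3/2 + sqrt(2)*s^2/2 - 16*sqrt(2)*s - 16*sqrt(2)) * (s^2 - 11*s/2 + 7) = sqrt(2)*s^5/2 - 9*sqrt(2)*s^4/4 - 61*sqrt(2)*s^3/4 + 151*sqrt(2)*s^2/2 - 24*sqrt(2)*s - 112*sqrt(2)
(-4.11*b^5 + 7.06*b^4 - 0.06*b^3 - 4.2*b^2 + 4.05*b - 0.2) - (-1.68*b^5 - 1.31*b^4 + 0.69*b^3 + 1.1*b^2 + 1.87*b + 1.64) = -2.43*b^5 + 8.37*b^4 - 0.75*b^3 - 5.3*b^2 + 2.18*b - 1.84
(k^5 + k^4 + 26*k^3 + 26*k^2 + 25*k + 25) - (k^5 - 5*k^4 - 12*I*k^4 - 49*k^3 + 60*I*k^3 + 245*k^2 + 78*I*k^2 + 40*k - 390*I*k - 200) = 6*k^4 + 12*I*k^4 + 75*k^3 - 60*I*k^3 - 219*k^2 - 78*I*k^2 - 15*k + 390*I*k + 225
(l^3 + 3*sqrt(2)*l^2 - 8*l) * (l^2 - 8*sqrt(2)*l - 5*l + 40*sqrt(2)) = l^5 - 5*sqrt(2)*l^4 - 5*l^4 - 56*l^3 + 25*sqrt(2)*l^3 + 64*sqrt(2)*l^2 + 280*l^2 - 320*sqrt(2)*l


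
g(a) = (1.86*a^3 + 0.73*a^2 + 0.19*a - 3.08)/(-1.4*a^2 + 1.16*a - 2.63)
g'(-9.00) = -1.33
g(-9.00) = 10.29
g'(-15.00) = -1.33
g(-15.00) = 18.26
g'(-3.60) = -1.23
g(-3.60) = 3.25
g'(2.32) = -2.16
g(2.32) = -3.28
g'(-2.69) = -1.12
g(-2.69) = 2.17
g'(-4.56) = -1.28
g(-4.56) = 4.46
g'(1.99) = -2.39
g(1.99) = -2.53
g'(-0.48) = 0.43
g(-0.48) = 0.91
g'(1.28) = -2.79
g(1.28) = -0.66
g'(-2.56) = -1.09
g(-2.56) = 2.03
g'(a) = (2.8*a - 1.16)*(1.86*a^3 + 0.73*a^2 + 0.19*a - 3.08)/(-1.4*a^2 + 1.16*a - 2.63)^2 + (5.58*a^2 + 1.46*a + 0.19)/(-1.4*a^2 + 1.16*a - 2.63)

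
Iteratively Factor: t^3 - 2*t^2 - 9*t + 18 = (t - 2)*(t^2 - 9) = (t - 2)*(t + 3)*(t - 3)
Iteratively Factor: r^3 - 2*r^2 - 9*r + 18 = (r - 2)*(r^2 - 9) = (r - 3)*(r - 2)*(r + 3)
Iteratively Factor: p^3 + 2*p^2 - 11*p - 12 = (p + 4)*(p^2 - 2*p - 3) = (p - 3)*(p + 4)*(p + 1)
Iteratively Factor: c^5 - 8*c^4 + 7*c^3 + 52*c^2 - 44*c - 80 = (c + 2)*(c^4 - 10*c^3 + 27*c^2 - 2*c - 40) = (c - 5)*(c + 2)*(c^3 - 5*c^2 + 2*c + 8) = (c - 5)*(c - 2)*(c + 2)*(c^2 - 3*c - 4) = (c - 5)*(c - 4)*(c - 2)*(c + 2)*(c + 1)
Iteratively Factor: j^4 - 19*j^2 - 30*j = (j + 3)*(j^3 - 3*j^2 - 10*j) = (j - 5)*(j + 3)*(j^2 + 2*j) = j*(j - 5)*(j + 3)*(j + 2)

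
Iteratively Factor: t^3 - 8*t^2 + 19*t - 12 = (t - 1)*(t^2 - 7*t + 12) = (t - 4)*(t - 1)*(t - 3)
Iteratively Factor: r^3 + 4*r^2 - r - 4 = (r + 4)*(r^2 - 1) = (r + 1)*(r + 4)*(r - 1)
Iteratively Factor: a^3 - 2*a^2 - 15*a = (a + 3)*(a^2 - 5*a) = a*(a + 3)*(a - 5)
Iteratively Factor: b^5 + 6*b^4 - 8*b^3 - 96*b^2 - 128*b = (b + 2)*(b^4 + 4*b^3 - 16*b^2 - 64*b) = (b + 2)*(b + 4)*(b^3 - 16*b) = (b + 2)*(b + 4)^2*(b^2 - 4*b) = (b - 4)*(b + 2)*(b + 4)^2*(b)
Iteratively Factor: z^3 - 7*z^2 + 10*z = (z - 2)*(z^2 - 5*z) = z*(z - 2)*(z - 5)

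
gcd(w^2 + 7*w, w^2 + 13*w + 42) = w + 7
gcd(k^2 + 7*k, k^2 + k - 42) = k + 7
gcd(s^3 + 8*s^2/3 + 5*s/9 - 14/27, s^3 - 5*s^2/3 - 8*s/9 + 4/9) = s^2 + s/3 - 2/9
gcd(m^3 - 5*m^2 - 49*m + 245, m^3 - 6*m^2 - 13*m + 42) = m - 7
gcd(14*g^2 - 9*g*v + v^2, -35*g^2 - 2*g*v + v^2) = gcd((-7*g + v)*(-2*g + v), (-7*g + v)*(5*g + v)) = -7*g + v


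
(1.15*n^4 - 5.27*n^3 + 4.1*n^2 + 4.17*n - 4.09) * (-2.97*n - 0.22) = -3.4155*n^5 + 15.3989*n^4 - 11.0176*n^3 - 13.2869*n^2 + 11.2299*n + 0.8998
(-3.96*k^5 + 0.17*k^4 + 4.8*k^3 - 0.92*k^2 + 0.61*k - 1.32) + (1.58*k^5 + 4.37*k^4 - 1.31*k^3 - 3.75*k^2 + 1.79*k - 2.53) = -2.38*k^5 + 4.54*k^4 + 3.49*k^3 - 4.67*k^2 + 2.4*k - 3.85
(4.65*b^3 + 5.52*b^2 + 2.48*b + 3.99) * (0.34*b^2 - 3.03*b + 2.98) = 1.581*b^5 - 12.2127*b^4 - 2.0254*b^3 + 10.2918*b^2 - 4.6993*b + 11.8902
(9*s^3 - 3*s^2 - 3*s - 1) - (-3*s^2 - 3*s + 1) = 9*s^3 - 2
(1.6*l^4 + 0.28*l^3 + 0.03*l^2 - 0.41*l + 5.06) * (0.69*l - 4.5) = 1.104*l^5 - 7.0068*l^4 - 1.2393*l^3 - 0.4179*l^2 + 5.3364*l - 22.77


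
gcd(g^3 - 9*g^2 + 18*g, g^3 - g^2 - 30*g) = g^2 - 6*g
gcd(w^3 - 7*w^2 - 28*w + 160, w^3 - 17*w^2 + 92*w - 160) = w^2 - 12*w + 32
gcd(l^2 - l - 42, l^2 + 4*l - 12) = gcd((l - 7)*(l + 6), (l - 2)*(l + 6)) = l + 6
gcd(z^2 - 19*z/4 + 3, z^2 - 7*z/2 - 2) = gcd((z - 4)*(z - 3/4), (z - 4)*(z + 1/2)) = z - 4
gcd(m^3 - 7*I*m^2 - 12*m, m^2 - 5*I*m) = m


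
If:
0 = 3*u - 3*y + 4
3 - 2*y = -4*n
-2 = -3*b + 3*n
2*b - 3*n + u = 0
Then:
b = -5/6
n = -3/2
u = -17/6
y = -3/2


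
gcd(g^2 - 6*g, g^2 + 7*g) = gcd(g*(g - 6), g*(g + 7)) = g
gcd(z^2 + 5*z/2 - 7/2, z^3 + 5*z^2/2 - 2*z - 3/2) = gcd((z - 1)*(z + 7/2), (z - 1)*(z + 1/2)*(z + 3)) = z - 1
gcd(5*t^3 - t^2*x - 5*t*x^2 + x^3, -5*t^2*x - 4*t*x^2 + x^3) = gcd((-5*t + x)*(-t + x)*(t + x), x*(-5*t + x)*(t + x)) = -5*t^2 - 4*t*x + x^2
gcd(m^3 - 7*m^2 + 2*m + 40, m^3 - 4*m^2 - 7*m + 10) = m^2 - 3*m - 10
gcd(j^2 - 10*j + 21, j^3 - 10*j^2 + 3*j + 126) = j - 7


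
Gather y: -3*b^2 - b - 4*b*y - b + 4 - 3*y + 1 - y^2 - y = -3*b^2 - 2*b - y^2 + y*(-4*b - 4) + 5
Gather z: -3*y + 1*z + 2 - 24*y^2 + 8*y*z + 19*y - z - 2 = -24*y^2 + 8*y*z + 16*y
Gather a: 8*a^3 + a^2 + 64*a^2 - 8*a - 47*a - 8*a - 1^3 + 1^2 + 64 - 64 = 8*a^3 + 65*a^2 - 63*a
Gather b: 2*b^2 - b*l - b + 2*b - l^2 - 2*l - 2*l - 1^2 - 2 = 2*b^2 + b*(1 - l) - l^2 - 4*l - 3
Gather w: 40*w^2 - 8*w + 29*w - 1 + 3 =40*w^2 + 21*w + 2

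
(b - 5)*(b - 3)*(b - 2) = b^3 - 10*b^2 + 31*b - 30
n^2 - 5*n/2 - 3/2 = (n - 3)*(n + 1/2)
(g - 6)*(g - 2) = g^2 - 8*g + 12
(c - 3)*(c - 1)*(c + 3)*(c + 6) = c^4 + 5*c^3 - 15*c^2 - 45*c + 54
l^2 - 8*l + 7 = (l - 7)*(l - 1)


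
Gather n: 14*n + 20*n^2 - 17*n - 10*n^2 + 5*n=10*n^2 + 2*n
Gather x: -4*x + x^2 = x^2 - 4*x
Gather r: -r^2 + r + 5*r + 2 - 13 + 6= -r^2 + 6*r - 5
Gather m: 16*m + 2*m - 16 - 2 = 18*m - 18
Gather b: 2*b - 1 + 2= 2*b + 1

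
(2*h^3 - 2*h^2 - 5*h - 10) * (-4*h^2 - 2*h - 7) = -8*h^5 + 4*h^4 + 10*h^3 + 64*h^2 + 55*h + 70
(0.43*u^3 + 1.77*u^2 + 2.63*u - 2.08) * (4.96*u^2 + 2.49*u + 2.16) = 2.1328*u^5 + 9.8499*u^4 + 18.3809*u^3 + 0.0550999999999995*u^2 + 0.5016*u - 4.4928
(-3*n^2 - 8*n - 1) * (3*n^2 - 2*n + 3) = -9*n^4 - 18*n^3 + 4*n^2 - 22*n - 3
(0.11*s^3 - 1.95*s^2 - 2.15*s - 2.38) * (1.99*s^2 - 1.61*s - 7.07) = 0.2189*s^5 - 4.0576*s^4 - 1.9167*s^3 + 12.5118*s^2 + 19.0323*s + 16.8266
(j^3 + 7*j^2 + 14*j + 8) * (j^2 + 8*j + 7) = j^5 + 15*j^4 + 77*j^3 + 169*j^2 + 162*j + 56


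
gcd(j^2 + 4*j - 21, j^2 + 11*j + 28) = j + 7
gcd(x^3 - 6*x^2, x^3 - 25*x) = x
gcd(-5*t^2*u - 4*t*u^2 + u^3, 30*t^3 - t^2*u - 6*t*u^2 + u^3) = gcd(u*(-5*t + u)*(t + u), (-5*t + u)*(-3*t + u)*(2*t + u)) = 5*t - u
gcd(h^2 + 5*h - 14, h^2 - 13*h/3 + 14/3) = h - 2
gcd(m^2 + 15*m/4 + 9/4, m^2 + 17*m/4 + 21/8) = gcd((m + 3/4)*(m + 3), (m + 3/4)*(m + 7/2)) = m + 3/4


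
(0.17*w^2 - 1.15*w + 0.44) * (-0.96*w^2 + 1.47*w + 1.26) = -0.1632*w^4 + 1.3539*w^3 - 1.8987*w^2 - 0.8022*w + 0.5544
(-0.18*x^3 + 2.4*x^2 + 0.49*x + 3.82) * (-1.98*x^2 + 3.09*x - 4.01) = 0.3564*x^5 - 5.3082*x^4 + 7.1676*x^3 - 15.6735*x^2 + 9.8389*x - 15.3182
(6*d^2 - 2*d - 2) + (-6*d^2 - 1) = -2*d - 3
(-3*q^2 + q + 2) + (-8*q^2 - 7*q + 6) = -11*q^2 - 6*q + 8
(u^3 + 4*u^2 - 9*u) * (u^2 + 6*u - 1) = u^5 + 10*u^4 + 14*u^3 - 58*u^2 + 9*u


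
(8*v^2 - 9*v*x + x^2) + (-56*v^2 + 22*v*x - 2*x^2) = -48*v^2 + 13*v*x - x^2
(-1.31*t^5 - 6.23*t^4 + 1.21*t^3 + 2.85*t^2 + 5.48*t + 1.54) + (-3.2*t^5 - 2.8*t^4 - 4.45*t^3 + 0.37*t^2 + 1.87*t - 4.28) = -4.51*t^5 - 9.03*t^4 - 3.24*t^3 + 3.22*t^2 + 7.35*t - 2.74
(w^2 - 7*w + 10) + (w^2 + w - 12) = 2*w^2 - 6*w - 2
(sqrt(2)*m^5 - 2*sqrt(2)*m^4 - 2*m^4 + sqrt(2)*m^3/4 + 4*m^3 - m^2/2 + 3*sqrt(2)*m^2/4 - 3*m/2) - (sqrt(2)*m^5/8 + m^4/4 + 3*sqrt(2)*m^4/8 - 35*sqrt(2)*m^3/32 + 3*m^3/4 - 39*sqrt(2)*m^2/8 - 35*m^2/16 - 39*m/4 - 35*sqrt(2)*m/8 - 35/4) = 7*sqrt(2)*m^5/8 - 19*sqrt(2)*m^4/8 - 9*m^4/4 + 43*sqrt(2)*m^3/32 + 13*m^3/4 + 27*m^2/16 + 45*sqrt(2)*m^2/8 + 35*sqrt(2)*m/8 + 33*m/4 + 35/4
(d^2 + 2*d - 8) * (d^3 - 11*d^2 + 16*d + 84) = d^5 - 9*d^4 - 14*d^3 + 204*d^2 + 40*d - 672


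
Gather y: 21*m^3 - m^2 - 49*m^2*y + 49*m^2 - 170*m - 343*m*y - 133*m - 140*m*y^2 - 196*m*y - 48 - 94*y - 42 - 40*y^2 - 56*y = 21*m^3 + 48*m^2 - 303*m + y^2*(-140*m - 40) + y*(-49*m^2 - 539*m - 150) - 90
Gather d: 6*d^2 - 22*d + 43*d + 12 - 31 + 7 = 6*d^2 + 21*d - 12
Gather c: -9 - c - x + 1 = -c - x - 8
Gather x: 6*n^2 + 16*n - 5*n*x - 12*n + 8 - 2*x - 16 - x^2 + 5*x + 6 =6*n^2 + 4*n - x^2 + x*(3 - 5*n) - 2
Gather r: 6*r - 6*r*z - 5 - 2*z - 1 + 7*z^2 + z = r*(6 - 6*z) + 7*z^2 - z - 6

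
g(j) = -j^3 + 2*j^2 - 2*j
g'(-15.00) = -737.00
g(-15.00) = 3855.00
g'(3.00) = -17.00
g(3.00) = -15.00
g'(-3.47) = -52.00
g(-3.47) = 72.80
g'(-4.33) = -75.57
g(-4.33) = 127.34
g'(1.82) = -4.66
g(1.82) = -3.04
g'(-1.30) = -12.27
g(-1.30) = 8.18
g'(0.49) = -0.76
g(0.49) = -0.62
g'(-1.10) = -10.03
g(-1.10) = 5.95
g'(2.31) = -8.77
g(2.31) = -6.27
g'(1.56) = -3.06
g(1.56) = -2.05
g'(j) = -3*j^2 + 4*j - 2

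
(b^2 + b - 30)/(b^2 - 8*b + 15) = (b + 6)/(b - 3)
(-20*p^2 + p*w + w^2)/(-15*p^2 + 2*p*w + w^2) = (4*p - w)/(3*p - w)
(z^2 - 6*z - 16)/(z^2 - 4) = (z - 8)/(z - 2)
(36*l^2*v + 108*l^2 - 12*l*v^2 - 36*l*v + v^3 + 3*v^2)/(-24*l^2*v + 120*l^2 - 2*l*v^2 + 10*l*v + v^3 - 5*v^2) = (-6*l*v - 18*l + v^2 + 3*v)/(4*l*v - 20*l + v^2 - 5*v)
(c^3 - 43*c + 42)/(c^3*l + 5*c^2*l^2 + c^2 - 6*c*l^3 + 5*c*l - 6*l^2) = (c^3 - 43*c + 42)/(c^3*l + 5*c^2*l^2 + c^2 - 6*c*l^3 + 5*c*l - 6*l^2)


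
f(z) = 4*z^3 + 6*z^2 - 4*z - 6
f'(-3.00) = 68.00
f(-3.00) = -48.00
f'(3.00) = 140.00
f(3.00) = 144.00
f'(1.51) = 41.48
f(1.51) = 15.41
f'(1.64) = 47.96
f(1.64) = 21.22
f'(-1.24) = -0.43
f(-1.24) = 0.56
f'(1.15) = 25.67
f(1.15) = 3.42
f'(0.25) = -0.25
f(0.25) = -6.56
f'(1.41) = 36.78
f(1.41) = 11.50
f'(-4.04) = 143.38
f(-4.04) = -155.67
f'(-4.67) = 201.67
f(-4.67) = -263.86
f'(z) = 12*z^2 + 12*z - 4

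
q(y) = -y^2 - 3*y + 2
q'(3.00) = -9.00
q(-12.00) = -106.00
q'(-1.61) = 0.22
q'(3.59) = -10.18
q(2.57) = -12.31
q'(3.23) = -9.46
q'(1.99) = -6.98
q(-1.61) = 4.24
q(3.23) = -18.12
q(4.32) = -29.62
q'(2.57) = -8.14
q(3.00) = -16.00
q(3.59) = -21.66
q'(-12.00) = 21.00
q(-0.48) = 3.21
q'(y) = -2*y - 3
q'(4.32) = -11.64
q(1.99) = -7.93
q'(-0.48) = -2.04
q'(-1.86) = 0.72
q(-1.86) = 4.12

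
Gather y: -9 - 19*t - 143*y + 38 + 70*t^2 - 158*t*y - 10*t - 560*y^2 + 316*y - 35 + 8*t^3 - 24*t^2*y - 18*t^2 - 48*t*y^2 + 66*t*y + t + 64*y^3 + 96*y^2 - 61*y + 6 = 8*t^3 + 52*t^2 - 28*t + 64*y^3 + y^2*(-48*t - 464) + y*(-24*t^2 - 92*t + 112)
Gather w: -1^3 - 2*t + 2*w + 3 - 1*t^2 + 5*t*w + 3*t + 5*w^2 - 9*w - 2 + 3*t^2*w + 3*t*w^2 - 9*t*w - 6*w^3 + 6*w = -t^2 + t - 6*w^3 + w^2*(3*t + 5) + w*(3*t^2 - 4*t - 1)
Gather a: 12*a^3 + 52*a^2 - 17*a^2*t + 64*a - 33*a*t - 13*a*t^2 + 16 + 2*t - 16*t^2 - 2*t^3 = 12*a^3 + a^2*(52 - 17*t) + a*(-13*t^2 - 33*t + 64) - 2*t^3 - 16*t^2 + 2*t + 16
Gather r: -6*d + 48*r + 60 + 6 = -6*d + 48*r + 66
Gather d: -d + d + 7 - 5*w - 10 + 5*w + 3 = 0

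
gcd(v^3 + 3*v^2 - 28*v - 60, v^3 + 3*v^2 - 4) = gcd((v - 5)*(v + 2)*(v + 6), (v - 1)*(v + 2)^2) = v + 2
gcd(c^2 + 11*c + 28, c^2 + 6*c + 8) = c + 4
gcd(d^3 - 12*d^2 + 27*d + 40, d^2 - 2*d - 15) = d - 5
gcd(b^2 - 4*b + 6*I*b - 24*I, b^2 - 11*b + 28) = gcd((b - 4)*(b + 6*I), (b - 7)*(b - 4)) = b - 4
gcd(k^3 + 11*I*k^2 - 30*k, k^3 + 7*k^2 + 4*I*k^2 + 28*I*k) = k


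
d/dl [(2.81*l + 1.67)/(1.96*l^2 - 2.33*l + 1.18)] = (-5.5076*l^2 - 6.5464*l + 7.2069)/(3.8416*l^4 - 9.1336*l^3 + 10.0545*l^2 - 5.4988*l + 1.3924)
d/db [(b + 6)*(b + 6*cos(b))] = b - (b + 6)*(6*sin(b) - 1) + 6*cos(b)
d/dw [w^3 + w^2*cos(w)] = w*(-w*sin(w) + 3*w + 2*cos(w))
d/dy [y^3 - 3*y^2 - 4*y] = 3*y^2 - 6*y - 4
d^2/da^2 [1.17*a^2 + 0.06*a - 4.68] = 2.34000000000000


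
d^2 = d^2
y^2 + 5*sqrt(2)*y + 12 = (y + 2*sqrt(2))*(y + 3*sqrt(2))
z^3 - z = z*(z - 1)*(z + 1)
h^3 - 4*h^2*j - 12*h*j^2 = h*(h - 6*j)*(h + 2*j)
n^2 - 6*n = n*(n - 6)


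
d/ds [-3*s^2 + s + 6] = 1 - 6*s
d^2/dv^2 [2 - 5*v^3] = -30*v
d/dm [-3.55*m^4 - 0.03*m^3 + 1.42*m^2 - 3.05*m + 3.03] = -14.2*m^3 - 0.09*m^2 + 2.84*m - 3.05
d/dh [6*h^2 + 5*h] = 12*h + 5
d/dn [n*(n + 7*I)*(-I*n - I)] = -3*I*n^2 + 2*n*(7 - I) + 7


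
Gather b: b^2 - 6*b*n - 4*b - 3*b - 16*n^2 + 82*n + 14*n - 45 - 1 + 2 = b^2 + b*(-6*n - 7) - 16*n^2 + 96*n - 44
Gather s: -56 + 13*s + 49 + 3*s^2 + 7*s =3*s^2 + 20*s - 7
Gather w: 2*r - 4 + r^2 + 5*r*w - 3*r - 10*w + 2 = r^2 - r + w*(5*r - 10) - 2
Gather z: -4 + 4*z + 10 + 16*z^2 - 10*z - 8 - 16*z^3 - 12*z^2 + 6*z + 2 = -16*z^3 + 4*z^2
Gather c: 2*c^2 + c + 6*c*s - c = 2*c^2 + 6*c*s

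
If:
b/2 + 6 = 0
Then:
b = -12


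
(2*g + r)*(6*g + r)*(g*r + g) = 12*g^3*r + 12*g^3 + 8*g^2*r^2 + 8*g^2*r + g*r^3 + g*r^2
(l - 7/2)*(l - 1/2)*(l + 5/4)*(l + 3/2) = l^4 - 5*l^3/4 - 59*l^2/8 - 43*l/16 + 105/32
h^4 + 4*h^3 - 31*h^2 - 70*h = h*(h - 5)*(h + 2)*(h + 7)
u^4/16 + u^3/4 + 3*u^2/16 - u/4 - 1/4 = (u/4 + 1/2)^2*(u - 1)*(u + 1)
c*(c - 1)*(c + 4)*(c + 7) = c^4 + 10*c^3 + 17*c^2 - 28*c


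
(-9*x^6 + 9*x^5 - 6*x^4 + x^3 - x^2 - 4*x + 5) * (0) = 0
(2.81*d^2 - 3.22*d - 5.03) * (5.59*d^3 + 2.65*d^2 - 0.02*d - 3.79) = 15.7079*d^5 - 10.5533*d^4 - 36.7069*d^3 - 23.915*d^2 + 12.3044*d + 19.0637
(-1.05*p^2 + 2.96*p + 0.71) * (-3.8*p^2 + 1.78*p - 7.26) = 3.99*p^4 - 13.117*p^3 + 10.1938*p^2 - 20.2258*p - 5.1546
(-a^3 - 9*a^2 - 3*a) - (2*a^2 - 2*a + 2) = -a^3 - 11*a^2 - a - 2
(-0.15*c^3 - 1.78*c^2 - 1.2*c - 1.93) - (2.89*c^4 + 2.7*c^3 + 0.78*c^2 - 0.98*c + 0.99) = -2.89*c^4 - 2.85*c^3 - 2.56*c^2 - 0.22*c - 2.92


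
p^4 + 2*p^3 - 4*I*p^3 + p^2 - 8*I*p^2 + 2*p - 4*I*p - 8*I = (p + 2)*(p - 4*I)*(p - I)*(p + I)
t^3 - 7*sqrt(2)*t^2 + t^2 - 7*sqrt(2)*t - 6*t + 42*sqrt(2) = (t - 2)*(t + 3)*(t - 7*sqrt(2))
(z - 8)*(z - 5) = z^2 - 13*z + 40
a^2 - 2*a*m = a*(a - 2*m)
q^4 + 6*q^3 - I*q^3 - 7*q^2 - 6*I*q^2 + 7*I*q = q*(q - 1)*(q + 7)*(q - I)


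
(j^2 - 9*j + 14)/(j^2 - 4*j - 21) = (j - 2)/(j + 3)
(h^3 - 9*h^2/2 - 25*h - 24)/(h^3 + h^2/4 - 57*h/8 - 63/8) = 4*(h^2 - 6*h - 16)/(4*h^2 - 5*h - 21)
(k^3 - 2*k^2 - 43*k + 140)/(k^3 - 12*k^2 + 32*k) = (k^2 + 2*k - 35)/(k*(k - 8))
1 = 1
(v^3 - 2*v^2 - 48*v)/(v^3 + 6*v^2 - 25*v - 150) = v*(v - 8)/(v^2 - 25)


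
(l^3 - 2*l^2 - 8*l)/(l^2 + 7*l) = (l^2 - 2*l - 8)/(l + 7)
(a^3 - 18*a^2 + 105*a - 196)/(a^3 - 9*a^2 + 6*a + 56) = (a - 7)/(a + 2)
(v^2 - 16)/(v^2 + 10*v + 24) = (v - 4)/(v + 6)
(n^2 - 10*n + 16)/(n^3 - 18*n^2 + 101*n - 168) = (n - 2)/(n^2 - 10*n + 21)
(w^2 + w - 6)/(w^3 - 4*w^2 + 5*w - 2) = (w + 3)/(w^2 - 2*w + 1)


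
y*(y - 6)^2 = y^3 - 12*y^2 + 36*y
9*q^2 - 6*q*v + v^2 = (-3*q + v)^2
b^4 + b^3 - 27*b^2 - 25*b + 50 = (b - 5)*(b - 1)*(b + 2)*(b + 5)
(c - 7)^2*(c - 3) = c^3 - 17*c^2 + 91*c - 147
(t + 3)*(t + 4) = t^2 + 7*t + 12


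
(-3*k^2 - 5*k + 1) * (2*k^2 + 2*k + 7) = -6*k^4 - 16*k^3 - 29*k^2 - 33*k + 7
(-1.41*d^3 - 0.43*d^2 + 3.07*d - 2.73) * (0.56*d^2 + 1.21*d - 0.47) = -0.7896*d^5 - 1.9469*d^4 + 1.8616*d^3 + 2.388*d^2 - 4.7462*d + 1.2831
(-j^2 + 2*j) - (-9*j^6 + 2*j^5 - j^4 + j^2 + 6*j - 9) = 9*j^6 - 2*j^5 + j^4 - 2*j^2 - 4*j + 9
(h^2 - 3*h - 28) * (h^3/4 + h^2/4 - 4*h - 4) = h^5/4 - h^4/2 - 47*h^3/4 + h^2 + 124*h + 112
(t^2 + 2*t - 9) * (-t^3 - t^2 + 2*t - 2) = -t^5 - 3*t^4 + 9*t^3 + 11*t^2 - 22*t + 18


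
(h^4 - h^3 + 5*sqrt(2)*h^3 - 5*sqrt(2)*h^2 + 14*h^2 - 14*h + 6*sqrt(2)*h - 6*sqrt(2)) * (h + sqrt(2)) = h^5 - h^4 + 6*sqrt(2)*h^4 - 6*sqrt(2)*h^3 + 24*h^3 - 24*h^2 + 20*sqrt(2)*h^2 - 20*sqrt(2)*h + 12*h - 12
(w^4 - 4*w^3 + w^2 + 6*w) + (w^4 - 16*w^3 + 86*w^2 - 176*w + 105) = 2*w^4 - 20*w^3 + 87*w^2 - 170*w + 105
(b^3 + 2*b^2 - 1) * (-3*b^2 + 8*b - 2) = -3*b^5 + 2*b^4 + 14*b^3 - b^2 - 8*b + 2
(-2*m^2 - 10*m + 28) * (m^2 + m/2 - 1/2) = -2*m^4 - 11*m^3 + 24*m^2 + 19*m - 14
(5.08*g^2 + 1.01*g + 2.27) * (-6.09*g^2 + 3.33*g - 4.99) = -30.9372*g^4 + 10.7655*g^3 - 35.8102*g^2 + 2.5192*g - 11.3273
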